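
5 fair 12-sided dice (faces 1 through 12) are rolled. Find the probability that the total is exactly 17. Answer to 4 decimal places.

0.0073

There are 12^5 = 248832 equally likely outcomes.
The number of ordered 5-tuples from {1,…,12} summing to 17 is 1815.
P(sum = 17) = 1815/248832 = 605/82944 ≈ 0.0073.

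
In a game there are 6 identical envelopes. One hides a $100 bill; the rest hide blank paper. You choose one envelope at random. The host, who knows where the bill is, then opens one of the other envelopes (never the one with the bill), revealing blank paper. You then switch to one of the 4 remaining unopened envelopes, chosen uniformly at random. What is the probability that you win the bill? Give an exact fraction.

5/24

Your original envelope holds the bill with probability 1/6, so the other 5 collectively hold it with probability 5/6.
The host can always find an empty envelope to open, so this doesn't change that 5/6; it is now spread over the 4 remaining unopened envelopes.
P(win by switching) = (5/6) · (1/4) = 5/24.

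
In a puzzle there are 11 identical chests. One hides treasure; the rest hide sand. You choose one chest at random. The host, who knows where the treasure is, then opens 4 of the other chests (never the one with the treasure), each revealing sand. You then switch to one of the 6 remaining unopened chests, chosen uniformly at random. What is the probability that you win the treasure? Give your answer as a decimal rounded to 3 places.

Your original chest holds the treasure with probability 1/11, so the other 10 collectively hold it with probability 10/11.
The host can always find 4 empty chests to open, so the reveals don't change that 10/11; it is now spread over the 6 remaining unopened chests.
P(win by switching) = (10/11) · (1/6) = 5/33 ≈ 0.152.

0.152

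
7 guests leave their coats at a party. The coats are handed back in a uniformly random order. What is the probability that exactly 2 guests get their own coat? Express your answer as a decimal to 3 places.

0.183

Choose which 2 of the 7 are fixed: C(7,2) = 21 ways.
The remaining 5 must have no fixed point: D(5) = 44.
P = 21·44/5040 = 11/60 ≈ 0.183.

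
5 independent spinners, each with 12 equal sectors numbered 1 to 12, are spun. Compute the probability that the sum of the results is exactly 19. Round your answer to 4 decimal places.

0.0120

There are 12^5 = 248832 equally likely outcomes.
The number of ordered 5-tuples from {1,…,12} summing to 19 is 2985.
P(sum = 19) = 2985/248832 = 995/82944 ≈ 0.0120.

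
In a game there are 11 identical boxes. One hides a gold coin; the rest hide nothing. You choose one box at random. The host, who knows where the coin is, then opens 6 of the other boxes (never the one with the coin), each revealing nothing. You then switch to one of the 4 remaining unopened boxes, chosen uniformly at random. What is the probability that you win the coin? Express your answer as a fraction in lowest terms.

5/22

Your original box holds the coin with probability 1/11, so the other 10 collectively hold it with probability 10/11.
The host can always find 6 empty boxes to open, so the reveals don't change that 10/11; it is now spread over the 4 remaining unopened boxes.
P(win by switching) = (10/11) · (1/4) = 5/22.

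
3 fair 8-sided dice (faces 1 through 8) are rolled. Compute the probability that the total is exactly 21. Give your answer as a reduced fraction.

There are 8^3 = 512 equally likely outcomes.
The number of ordered 3-tuples from {1,…,8} summing to 21 is 10.
P(sum = 21) = 10/512 = 5/256.

5/256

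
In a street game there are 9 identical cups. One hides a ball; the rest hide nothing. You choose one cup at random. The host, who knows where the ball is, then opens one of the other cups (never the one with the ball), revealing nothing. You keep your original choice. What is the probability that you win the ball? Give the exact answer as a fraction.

1/9

The host can always open an empty cup regardless of your choice, so this gives no information about your original cup.
P(win by staying) = 1/9.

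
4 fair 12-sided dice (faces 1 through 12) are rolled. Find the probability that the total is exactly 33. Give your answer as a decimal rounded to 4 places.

0.0355

There are 12^4 = 20736 equally likely outcomes.
The number of ordered 4-tuples from {1,…,12} summing to 33 is 736.
P(sum = 33) = 736/20736 = 23/648 ≈ 0.0355.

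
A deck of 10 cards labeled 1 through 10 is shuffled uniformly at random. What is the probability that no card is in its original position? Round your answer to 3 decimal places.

This is the derangement probability: permutations of 10 with no fixed point.
D(10) = 10! · (1 − 1/1! + 1/2! − ··· + (−1)^10/10!) = 1334961.
P = 1334961/3628800 = 16481/44800 ≈ 0.368.

0.368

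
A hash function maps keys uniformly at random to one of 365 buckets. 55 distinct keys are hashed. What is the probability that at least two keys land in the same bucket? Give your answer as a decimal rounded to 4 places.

0.9863

It's easier to compute the probability that all 55 are distinct.
P(all distinct) = 365/365 · 364/365 · ··· · 311/365 ≈ 0.0137.
So the probability of at least one match is 1 − 0.0137 = 0.9863.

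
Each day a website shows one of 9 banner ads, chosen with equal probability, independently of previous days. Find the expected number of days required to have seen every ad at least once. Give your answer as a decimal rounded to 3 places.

After i distinct types are collected, each trial gives a new one with probability (9−i)/9, so the expected wait for the next new type is 9/(9−i).
E = 9/9 + 9/8 + 9/7 + 9/6 + 9/5 + 9/4 + 9/3 + 9/2 + 9/1 = 7129/280 ≈ 25.461.

25.461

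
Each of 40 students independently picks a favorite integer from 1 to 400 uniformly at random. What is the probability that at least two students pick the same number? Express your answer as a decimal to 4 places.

0.8670

It's easier to compute the probability that all 40 are distinct.
P(all distinct) = 400/400 · 399/400 · ··· · 361/400 ≈ 0.1330.
So the probability of at least one match is 1 − 0.1330 = 0.8670.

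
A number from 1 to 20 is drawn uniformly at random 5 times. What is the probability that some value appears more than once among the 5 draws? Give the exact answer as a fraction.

2093/5000

P(all 5 different) = 20/20 · 19/20 · ··· · 16/20 = 2907/5000.
P(at least two equal) = 1 − 2907/5000 = 2093/5000.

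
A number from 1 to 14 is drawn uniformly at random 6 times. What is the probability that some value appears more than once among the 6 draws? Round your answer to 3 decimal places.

P(all 6 different) = 14/14 · 13/14 · ··· · 9/14 ≈ 0.287.
P(at least two equal) = 1 − 0.287 = 0.713.

0.713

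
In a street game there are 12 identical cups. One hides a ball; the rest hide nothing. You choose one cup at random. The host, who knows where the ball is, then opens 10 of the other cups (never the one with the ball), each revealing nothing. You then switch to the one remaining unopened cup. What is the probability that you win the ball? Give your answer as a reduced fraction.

11/12

Your original cup holds the ball with probability 1/12, so the other 11 collectively hold it with probability 11/12.
The host can always find 10 empty cups to open, so the reveals don't change that 11/12; it is now spread over the 1 remaining unopened cup.
P(win by switching) = (11/12) · (1/1) = 11/12.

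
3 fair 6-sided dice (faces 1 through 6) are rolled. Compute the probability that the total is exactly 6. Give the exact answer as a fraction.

There are 6^3 = 216 equally likely outcomes.
The number of ordered 3-tuples from {1,…,6} summing to 6 is 10.
P(sum = 6) = 10/216 = 5/108.

5/108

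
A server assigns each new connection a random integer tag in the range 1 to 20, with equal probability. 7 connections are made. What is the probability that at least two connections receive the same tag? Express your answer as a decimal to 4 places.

It's easier to compute the probability that all 7 are distinct.
P(all distinct) = 20/20 · 19/20 · ··· · 14/20 ≈ 0.3052.
So the probability of at least one match is 1 − 0.3052 = 0.6948.

0.6948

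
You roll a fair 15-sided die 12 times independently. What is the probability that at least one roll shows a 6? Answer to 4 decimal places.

P(no roll shows a 6) = (14/15)^12 ≈ 0.4370.
P(at least one) = 1 − 0.4370 = 0.5630.

0.5630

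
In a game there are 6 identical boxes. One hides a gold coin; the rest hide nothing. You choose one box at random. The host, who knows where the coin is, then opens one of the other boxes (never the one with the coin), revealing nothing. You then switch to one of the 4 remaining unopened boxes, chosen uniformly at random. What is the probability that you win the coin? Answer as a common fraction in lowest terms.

Your original box holds the coin with probability 1/6, so the other 5 collectively hold it with probability 5/6.
The host can always find an empty box to open, so this doesn't change that 5/6; it is now spread over the 4 remaining unopened boxes.
P(win by switching) = (5/6) · (1/4) = 5/24.

5/24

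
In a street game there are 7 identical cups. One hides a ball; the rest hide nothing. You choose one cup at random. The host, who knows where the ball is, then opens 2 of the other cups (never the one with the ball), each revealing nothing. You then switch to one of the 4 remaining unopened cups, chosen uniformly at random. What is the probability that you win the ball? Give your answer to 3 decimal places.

Your original cup holds the ball with probability 1/7, so the other 6 collectively hold it with probability 6/7.
The host can always find 2 empty cups to open, so the reveals don't change that 6/7; it is now spread over the 4 remaining unopened cups.
P(win by switching) = (6/7) · (1/4) = 3/14 ≈ 0.214.

0.214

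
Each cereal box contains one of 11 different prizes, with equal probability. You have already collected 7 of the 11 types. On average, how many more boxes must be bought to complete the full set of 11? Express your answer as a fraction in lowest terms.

Starting from 7 distinct types, each trial gives a new one with probability (11−i)/11 when i types are held, so the wait for the next new type is 11/(11−i).
E = 11/4 + 11/3 + 11/2 + 11/1 = 275/12.

275/12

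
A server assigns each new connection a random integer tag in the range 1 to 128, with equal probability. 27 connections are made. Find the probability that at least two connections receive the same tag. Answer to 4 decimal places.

It's easier to compute the probability that all 27 are distinct.
P(all distinct) = 128/128 · 127/128 · ··· · 102/128 ≈ 0.0521.
So the probability of at least one match is 1 − 0.0521 = 0.9479.

0.9479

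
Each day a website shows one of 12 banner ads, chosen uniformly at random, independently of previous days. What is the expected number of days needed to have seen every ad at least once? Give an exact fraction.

86021/2310

After i distinct types are collected, each trial gives a new one with probability (12−i)/12, so the expected wait for the next new type is 12/(12−i).
E = 12/12 + 12/11 + 12/10 + 12/9 + 12/8 + 12/7 + 12/6 + 12/5 + 12/4 + 12/3 + 12/2 + 12/1 = 86021/2310.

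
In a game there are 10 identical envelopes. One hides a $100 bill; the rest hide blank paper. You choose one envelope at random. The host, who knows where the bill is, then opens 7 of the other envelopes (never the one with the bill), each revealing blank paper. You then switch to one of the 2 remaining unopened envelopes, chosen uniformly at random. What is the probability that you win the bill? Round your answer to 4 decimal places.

0.4500

Your original envelope holds the bill with probability 1/10, so the other 9 collectively hold it with probability 9/10.
The host can always find 7 empty envelopes to open, so the reveals don't change that 9/10; it is now spread over the 2 remaining unopened envelopes.
P(win by switching) = (9/10) · (1/2) = 9/20 ≈ 0.4500.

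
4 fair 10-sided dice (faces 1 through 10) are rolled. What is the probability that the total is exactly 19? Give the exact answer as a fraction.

There are 10^4 = 10000 equally likely outcomes.
The number of ordered 4-tuples from {1,…,10} summing to 19 is 592.
P(sum = 19) = 592/10000 = 37/625.

37/625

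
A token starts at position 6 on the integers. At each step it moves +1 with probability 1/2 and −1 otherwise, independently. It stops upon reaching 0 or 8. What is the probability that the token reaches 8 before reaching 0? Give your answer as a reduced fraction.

With a fair step, P(i) = ½P(i−1) + ½P(i+1) with P(0)=0, P(8)=1 has the linear solution P(i) = i/8.
P(6) = 6/8 = 3/4.

3/4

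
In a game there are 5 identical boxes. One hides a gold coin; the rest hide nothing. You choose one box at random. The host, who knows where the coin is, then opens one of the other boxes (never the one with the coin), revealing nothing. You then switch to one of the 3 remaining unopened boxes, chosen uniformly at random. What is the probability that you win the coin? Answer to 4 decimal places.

Your original box holds the coin with probability 1/5, so the other 4 collectively hold it with probability 4/5.
The host can always find an empty box to open, so this doesn't change that 4/5; it is now spread over the 3 remaining unopened boxes.
P(win by switching) = (4/5) · (1/3) = 4/15 ≈ 0.2667.

0.2667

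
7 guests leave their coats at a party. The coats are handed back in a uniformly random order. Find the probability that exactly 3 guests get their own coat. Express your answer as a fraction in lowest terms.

Choose which 3 of the 7 are fixed: C(7,3) = 35 ways.
The remaining 4 must have no fixed point: D(4) = 9.
P = 35·9/5040 = 1/16.

1/16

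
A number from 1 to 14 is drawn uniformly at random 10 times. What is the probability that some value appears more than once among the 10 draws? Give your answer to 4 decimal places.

P(all 10 different) = 14/14 · 13/14 · ··· · 5/14 ≈ 0.0126.
P(at least two equal) = 1 − 0.0126 = 0.9874.

0.9874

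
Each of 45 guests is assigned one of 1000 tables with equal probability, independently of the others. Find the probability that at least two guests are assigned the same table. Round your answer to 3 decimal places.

It's easier to compute the probability that all 45 are distinct.
P(all distinct) = 1000/1000 · 999/1000 · ··· · 956/1000 ≈ 0.366.
So the probability of at least one match is 1 − 0.366 = 0.634.

0.634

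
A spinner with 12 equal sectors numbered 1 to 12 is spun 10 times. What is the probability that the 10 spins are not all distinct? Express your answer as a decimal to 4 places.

P(all 10 different) = 12/12 · 11/12 · ··· · 3/12 ≈ 0.0039.
P(at least two equal) = 1 − 0.0039 = 0.9961.

0.9961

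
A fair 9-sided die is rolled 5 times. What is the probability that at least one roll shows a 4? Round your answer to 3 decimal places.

0.445

P(no roll shows a 4) = (8/9)^5 ≈ 0.555.
P(at least one) = 1 − 0.555 = 0.445.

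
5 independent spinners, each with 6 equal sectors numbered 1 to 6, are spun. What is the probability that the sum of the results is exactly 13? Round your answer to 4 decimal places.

0.0540

There are 6^5 = 7776 equally likely outcomes.
The number of ordered 5-tuples from {1,…,6} summing to 13 is 420.
P(sum = 13) = 420/7776 = 35/648 ≈ 0.0540.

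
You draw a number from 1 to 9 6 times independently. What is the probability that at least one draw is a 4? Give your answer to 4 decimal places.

P(no draw is a 4) = (8/9)^6 ≈ 0.4933.
P(at least one) = 1 − 0.4933 = 0.5067.

0.5067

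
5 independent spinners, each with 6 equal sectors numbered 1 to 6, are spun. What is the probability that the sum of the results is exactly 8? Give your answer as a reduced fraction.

There are 6^5 = 7776 equally likely outcomes.
The number of ordered 5-tuples from {1,…,6} summing to 8 is 35.
P(sum = 8) = 35/7776.

35/7776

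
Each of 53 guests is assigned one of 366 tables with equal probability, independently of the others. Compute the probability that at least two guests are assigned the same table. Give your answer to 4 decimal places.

It's easier to compute the probability that all 53 are distinct.
P(all distinct) = 366/366 · 365/366 · ··· · 314/366 ≈ 0.0191.
So the probability of at least one match is 1 − 0.0191 = 0.9809.

0.9809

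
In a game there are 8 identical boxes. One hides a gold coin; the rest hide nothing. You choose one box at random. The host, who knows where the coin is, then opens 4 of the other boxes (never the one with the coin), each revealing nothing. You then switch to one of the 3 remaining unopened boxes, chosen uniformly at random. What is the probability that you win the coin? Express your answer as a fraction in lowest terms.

7/24

Your original box holds the coin with probability 1/8, so the other 7 collectively hold it with probability 7/8.
The host can always find 4 empty boxes to open, so the reveals don't change that 7/8; it is now spread over the 3 remaining unopened boxes.
P(win by switching) = (7/8) · (1/3) = 7/24.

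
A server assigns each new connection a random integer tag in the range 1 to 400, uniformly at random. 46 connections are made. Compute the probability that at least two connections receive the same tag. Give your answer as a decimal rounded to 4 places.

It's easier to compute the probability that all 46 are distinct.
P(all distinct) = 400/400 · 399/400 · ··· · 355/400 ≈ 0.0678.
So the probability of at least one match is 1 − 0.0678 = 0.9322.

0.9322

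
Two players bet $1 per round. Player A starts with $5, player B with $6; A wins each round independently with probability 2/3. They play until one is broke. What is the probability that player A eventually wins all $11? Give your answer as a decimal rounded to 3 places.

Let r = q/p = (1/3)/(2/3) = 1/2. The recurrence P(i) = p·P(i+1) + q·P(i−1) with P(0)=0, P(11)=1 gives P(i) = (1 − r^i)/(1 − r^11).
P(5) = (1 − (1/2)^5) / (1 − (1/2)^11) = 1984/2047 ≈ 0.969.

0.969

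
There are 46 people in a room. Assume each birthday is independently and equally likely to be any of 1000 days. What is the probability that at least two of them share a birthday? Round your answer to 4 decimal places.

It's easier to compute the probability that all 46 are distinct.
P(all distinct) = 1000/1000 · 999/1000 · ··· · 955/1000 ≈ 0.3496.
So the probability of at least one match is 1 − 0.3496 = 0.6504.

0.6504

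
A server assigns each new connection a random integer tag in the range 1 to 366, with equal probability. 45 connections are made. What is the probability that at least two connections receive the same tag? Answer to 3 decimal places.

It's easier to compute the probability that all 45 are distinct.
P(all distinct) = 366/366 · 365/366 · ··· · 322/366 ≈ 0.060.
So the probability of at least one match is 1 − 0.060 = 0.940.

0.940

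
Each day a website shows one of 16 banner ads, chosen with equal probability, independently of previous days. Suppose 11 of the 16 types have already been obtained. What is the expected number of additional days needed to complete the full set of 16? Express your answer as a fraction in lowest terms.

548/15

Starting from 11 distinct types, each trial gives a new one with probability (16−i)/16 when i types are held, so the wait for the next new type is 16/(16−i).
E = 16/5 + 16/4 + 16/3 + 16/2 + 16/1 = 548/15.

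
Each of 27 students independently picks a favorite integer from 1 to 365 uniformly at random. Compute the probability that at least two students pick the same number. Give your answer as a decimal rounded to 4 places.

It's easier to compute the probability that all 27 are distinct.
P(all distinct) = 365/365 · 364/365 · ··· · 339/365 ≈ 0.3731.
So the probability of at least one match is 1 − 0.3731 = 0.6269.

0.6269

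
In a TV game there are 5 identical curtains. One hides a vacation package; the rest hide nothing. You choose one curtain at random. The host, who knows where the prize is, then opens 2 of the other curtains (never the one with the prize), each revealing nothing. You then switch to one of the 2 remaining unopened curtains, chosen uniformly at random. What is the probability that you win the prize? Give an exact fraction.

Your original curtain holds the prize with probability 1/5, so the other 4 collectively hold it with probability 4/5.
The host can always find 2 empty curtains to open, so the reveals don't change that 4/5; it is now spread over the 2 remaining unopened curtains.
P(win by switching) = (4/5) · (1/2) = 2/5.

2/5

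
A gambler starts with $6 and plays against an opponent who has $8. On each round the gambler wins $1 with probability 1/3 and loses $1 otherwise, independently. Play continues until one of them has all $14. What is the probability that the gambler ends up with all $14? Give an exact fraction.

21/5461

Let r = q/p = (2/3)/(1/3) = 2. The recurrence P(i) = p·P(i+1) + q·P(i−1) with P(0)=0, P(14)=1 gives P(i) = (1 − r^i)/(1 − r^14).
P(6) = (1 − (2)^6) / (1 − (2)^14) = 21/5461.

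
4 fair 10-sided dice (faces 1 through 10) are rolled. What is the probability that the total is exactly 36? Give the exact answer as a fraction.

There are 10^4 = 10000 equally likely outcomes.
The number of ordered 4-tuples from {1,…,10} summing to 36 is 35.
P(sum = 36) = 35/10000 = 7/2000.

7/2000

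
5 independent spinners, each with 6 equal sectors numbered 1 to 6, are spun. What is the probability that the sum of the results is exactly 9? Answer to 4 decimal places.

There are 6^5 = 7776 equally likely outcomes.
The number of ordered 5-tuples from {1,…,6} summing to 9 is 70.
P(sum = 9) = 70/7776 = 35/3888 ≈ 0.0090.

0.0090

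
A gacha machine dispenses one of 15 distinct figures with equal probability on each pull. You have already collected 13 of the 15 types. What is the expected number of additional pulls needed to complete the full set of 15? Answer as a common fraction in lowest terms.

45/2

Starting from 13 distinct types, each trial gives a new one with probability (15−i)/15 when i types are held, so the wait for the next new type is 15/(15−i).
E = 15/2 + 15/1 = 45/2.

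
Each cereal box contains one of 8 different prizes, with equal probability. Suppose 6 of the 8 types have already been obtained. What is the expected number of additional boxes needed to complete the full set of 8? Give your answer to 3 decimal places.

12.000

Starting from 6 distinct types, each trial gives a new one with probability (8−i)/8 when i types are held, so the wait for the next new type is 8/(8−i).
E = 8/2 + 8/1 = 12 ≈ 12.000.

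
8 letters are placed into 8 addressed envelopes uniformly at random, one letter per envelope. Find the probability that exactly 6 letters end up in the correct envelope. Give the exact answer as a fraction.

Choose which 6 of the 8 are fixed: C(8,6) = 28 ways.
The remaining 2 must have no fixed point: D(2) = 1.
P = 28·1/40320 = 1/1440.

1/1440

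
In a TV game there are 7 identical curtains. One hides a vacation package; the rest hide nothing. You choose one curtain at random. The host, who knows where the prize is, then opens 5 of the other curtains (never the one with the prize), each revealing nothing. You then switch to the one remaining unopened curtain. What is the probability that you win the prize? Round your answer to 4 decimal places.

Your original curtain holds the prize with probability 1/7, so the other 6 collectively hold it with probability 6/7.
The host can always find 5 empty curtains to open, so the reveals don't change that 6/7; it is now spread over the 1 remaining unopened curtain.
P(win by switching) = (6/7) · (1/1) = 6/7 ≈ 0.8571.

0.8571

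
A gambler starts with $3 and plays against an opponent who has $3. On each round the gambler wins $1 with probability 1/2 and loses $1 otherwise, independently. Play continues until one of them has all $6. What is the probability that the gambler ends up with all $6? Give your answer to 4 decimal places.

With a fair step, P(i) = ½P(i−1) + ½P(i+1) with P(0)=0, P(6)=1 has the linear solution P(i) = i/6.
P(3) = 3/6 = 1/2 ≈ 0.5000.

0.5000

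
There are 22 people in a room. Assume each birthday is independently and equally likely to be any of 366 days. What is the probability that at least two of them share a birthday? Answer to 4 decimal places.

It's easier to compute the probability that all 22 are distinct.
P(all distinct) = 366/366 · 365/366 · ··· · 345/366 ≈ 0.5252.
So the probability of at least one match is 1 − 0.5252 = 0.4748.

0.4748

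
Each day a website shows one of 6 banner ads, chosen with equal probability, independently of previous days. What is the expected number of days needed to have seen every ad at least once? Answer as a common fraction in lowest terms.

After i distinct types are collected, each trial gives a new one with probability (6−i)/6, so the expected wait for the next new type is 6/(6−i).
E = 6/6 + 6/5 + 6/4 + 6/3 + 6/2 + 6/1 = 147/10.

147/10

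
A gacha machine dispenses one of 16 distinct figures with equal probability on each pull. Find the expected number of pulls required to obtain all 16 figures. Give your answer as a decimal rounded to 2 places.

After i distinct types are collected, each trial gives a new one with probability (16−i)/16, so the expected wait for the next new type is 16/(16−i).
E = 16/16 + 16/15 + 16/14 + 16/13 + 16/12 + 16/11 + 16/10 + 16/9 + 16/8 + 16/7 + 16/6 + 16/5 + 16/4 + 16/3 + 16/2 + 16/1 = 2436559/45045 ≈ 54.09.

54.09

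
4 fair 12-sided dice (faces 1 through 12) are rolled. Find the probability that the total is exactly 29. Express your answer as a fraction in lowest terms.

265/5184

There are 12^4 = 20736 equally likely outcomes.
The number of ordered 4-tuples from {1,…,12} summing to 29 is 1060.
P(sum = 29) = 1060/20736 = 265/5184.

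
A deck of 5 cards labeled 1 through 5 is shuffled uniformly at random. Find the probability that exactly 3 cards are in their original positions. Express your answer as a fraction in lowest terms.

1/12

Choose which 3 of the 5 are fixed: C(5,3) = 10 ways.
The remaining 2 must have no fixed point: D(2) = 1.
P = 10·1/120 = 1/12.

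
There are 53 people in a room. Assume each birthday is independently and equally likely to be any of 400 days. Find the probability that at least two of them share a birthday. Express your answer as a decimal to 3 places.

0.973

It's easier to compute the probability that all 53 are distinct.
P(all distinct) = 400/400 · 399/400 · ··· · 348/400 ≈ 0.027.
So the probability of at least one match is 1 − 0.027 = 0.973.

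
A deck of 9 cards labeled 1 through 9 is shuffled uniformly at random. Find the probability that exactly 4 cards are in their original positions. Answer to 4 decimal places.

0.0153

Choose which 4 of the 9 are fixed: C(9,4) = 126 ways.
The remaining 5 must have no fixed point: D(5) = 44.
P = 126·44/362880 = 11/720 ≈ 0.0153.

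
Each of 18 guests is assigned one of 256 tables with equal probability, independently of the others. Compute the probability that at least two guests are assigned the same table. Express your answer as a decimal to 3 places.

0.458

It's easier to compute the probability that all 18 are distinct.
P(all distinct) = 256/256 · 255/256 · ··· · 239/256 ≈ 0.542.
So the probability of at least one match is 1 − 0.542 = 0.458.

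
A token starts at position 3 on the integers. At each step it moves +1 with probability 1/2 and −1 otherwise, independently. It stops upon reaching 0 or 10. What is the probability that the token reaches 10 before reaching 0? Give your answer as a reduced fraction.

With a fair step, P(i) = ½P(i−1) + ½P(i+1) with P(0)=0, P(10)=1 has the linear solution P(i) = i/10.
P(3) = 3/10.

3/10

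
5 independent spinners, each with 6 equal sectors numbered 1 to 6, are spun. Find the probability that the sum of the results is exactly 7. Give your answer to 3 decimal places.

There are 6^5 = 7776 equally likely outcomes.
The number of ordered 5-tuples from {1,…,6} summing to 7 is 15.
P(sum = 7) = 15/7776 = 5/2592 ≈ 0.002.

0.002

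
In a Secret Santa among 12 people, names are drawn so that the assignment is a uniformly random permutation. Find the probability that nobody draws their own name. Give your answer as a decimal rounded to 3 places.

This is the derangement probability: permutations of 12 with no fixed point.
D(12) = 12! · (1 − 1/1! + 1/2! − ··· + (−1)^12/12!) = 176214841.
P = 176214841/479001600 = 16019531/43545600 ≈ 0.368.

0.368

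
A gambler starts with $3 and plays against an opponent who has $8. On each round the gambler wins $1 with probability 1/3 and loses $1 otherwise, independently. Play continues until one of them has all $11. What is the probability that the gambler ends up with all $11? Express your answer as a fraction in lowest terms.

Let r = q/p = (2/3)/(1/3) = 2. The recurrence P(i) = p·P(i+1) + q·P(i−1) with P(0)=0, P(11)=1 gives P(i) = (1 − r^i)/(1 − r^11).
P(3) = (1 − (2)^3) / (1 − (2)^11) = 7/2047.

7/2047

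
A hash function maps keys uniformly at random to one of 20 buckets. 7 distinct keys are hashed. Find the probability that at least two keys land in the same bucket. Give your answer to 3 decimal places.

0.695

It's easier to compute the probability that all 7 are distinct.
P(all distinct) = 20/20 · 19/20 · ··· · 14/20 ≈ 0.305.
So the probability of at least one match is 1 − 0.305 = 0.695.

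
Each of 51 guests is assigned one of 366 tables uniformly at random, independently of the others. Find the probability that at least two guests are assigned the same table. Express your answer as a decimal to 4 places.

0.9742

It's easier to compute the probability that all 51 are distinct.
P(all distinct) = 366/366 · 365/366 · ··· · 316/366 ≈ 0.0258.
So the probability of at least one match is 1 − 0.0258 = 0.9742.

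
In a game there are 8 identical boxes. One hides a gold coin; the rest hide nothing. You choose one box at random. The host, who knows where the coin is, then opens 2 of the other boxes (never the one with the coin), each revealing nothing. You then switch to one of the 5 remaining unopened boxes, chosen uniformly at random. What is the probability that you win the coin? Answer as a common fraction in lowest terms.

Your original box holds the coin with probability 1/8, so the other 7 collectively hold it with probability 7/8.
The host can always find 2 empty boxes to open, so the reveals don't change that 7/8; it is now spread over the 5 remaining unopened boxes.
P(win by switching) = (7/8) · (1/5) = 7/40.

7/40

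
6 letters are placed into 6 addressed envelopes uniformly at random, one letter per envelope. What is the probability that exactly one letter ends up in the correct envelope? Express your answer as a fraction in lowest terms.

Choose which one is fixed: C(6,1) = 6 ways.
The remaining 5 must have no fixed point: D(5) = 44.
P = 6·44/720 = 11/30.

11/30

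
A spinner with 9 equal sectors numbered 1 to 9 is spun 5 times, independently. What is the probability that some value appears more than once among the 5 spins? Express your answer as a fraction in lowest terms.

1627/2187

P(all 5 different) = 9/9 · 8/9 · ··· · 5/9 = 560/2187.
P(at least two equal) = 1 − 560/2187 = 1627/2187.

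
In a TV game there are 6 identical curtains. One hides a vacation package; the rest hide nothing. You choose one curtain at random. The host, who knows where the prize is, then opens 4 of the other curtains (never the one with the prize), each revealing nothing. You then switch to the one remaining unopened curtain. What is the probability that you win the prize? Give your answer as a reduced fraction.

5/6

Your original curtain holds the prize with probability 1/6, so the other 5 collectively hold it with probability 5/6.
The host can always find 4 empty curtains to open, so the reveals don't change that 5/6; it is now spread over the 1 remaining unopened curtain.
P(win by switching) = (5/6) · (1/1) = 5/6.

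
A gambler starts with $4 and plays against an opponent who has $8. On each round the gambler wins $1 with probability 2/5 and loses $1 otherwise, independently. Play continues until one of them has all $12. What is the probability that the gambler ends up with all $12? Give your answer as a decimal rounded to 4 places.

0.0316

Let r = q/p = (3/5)/(2/5) = 3/2. The recurrence P(i) = p·P(i+1) + q·P(i−1) with P(0)=0, P(12)=1 gives P(i) = (1 − r^i)/(1 − r^12).
P(4) = (1 − (3/2)^4) / (1 − (3/2)^12) = 256/8113 ≈ 0.0316.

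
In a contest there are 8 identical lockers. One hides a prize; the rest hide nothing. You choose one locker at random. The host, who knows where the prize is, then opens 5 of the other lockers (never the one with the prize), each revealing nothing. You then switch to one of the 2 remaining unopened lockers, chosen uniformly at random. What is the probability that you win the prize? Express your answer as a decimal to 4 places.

0.4375

Your original locker holds the prize with probability 1/8, so the other 7 collectively hold it with probability 7/8.
The host can always find 5 empty lockers to open, so the reveals don't change that 7/8; it is now spread over the 2 remaining unopened lockers.
P(win by switching) = (7/8) · (1/2) = 7/16 ≈ 0.4375.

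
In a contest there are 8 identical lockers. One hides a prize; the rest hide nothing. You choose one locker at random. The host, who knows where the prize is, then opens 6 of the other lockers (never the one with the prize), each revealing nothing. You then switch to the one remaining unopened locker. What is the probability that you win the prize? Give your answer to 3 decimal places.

0.875

Your original locker holds the prize with probability 1/8, so the other 7 collectively hold it with probability 7/8.
The host can always find 6 empty lockers to open, so the reveals don't change that 7/8; it is now spread over the 1 remaining unopened locker.
P(win by switching) = (7/8) · (1/1) = 7/8 ≈ 0.875.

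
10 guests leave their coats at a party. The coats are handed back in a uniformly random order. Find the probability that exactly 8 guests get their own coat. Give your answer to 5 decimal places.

Choose which 8 of the 10 are fixed: C(10,8) = 45 ways.
The remaining 2 must have no fixed point: D(2) = 1.
P = 45·1/3628800 = 1/80640 ≈ 0.00001.

0.00001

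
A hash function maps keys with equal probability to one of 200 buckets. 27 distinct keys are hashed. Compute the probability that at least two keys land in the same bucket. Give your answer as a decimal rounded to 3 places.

0.841

It's easier to compute the probability that all 27 are distinct.
P(all distinct) = 200/200 · 199/200 · ··· · 174/200 ≈ 0.159.
So the probability of at least one match is 1 − 0.159 = 0.841.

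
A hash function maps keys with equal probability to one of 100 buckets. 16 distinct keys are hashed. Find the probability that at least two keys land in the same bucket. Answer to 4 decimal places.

It's easier to compute the probability that all 16 are distinct.
P(all distinct) = 100/100 · 99/100 · ··· · 85/100 ≈ 0.2816.
So the probability of at least one match is 1 − 0.2816 = 0.7184.

0.7184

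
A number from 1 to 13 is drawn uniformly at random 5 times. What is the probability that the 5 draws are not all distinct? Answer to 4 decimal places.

0.5840

P(all 5 different) = 13/13 · 12/13 · ··· · 9/13 ≈ 0.4160.
P(at least two equal) = 1 − 0.4160 = 0.5840.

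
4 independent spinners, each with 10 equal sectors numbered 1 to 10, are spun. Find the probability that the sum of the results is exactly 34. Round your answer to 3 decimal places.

There are 10^4 = 10000 equally likely outcomes.
The number of ordered 4-tuples from {1,…,10} summing to 34 is 84.
P(sum = 34) = 84/10000 = 21/2500 ≈ 0.008.

0.008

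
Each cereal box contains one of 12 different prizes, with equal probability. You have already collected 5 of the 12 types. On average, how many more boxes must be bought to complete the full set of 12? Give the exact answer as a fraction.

1089/35

Starting from 5 distinct types, each trial gives a new one with probability (12−i)/12 when i types are held, so the wait for the next new type is 12/(12−i).
E = 12/7 + 12/6 + 12/5 + 12/4 + 12/3 + 12/2 + 12/1 = 1089/35.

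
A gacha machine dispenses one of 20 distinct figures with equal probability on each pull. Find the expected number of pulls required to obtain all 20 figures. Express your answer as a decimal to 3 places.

71.955

After i distinct types are collected, each trial gives a new one with probability (20−i)/20, so the expected wait for the next new type is 20/(20−i).
E = 20/20 + 20/19 + 20/18 + 20/17 + 20/16 + 20/15 + 20/14 + 20/13 + 20/12 + 20/11 + 20/10 + 20/9 + 20/8 + 20/7 + 20/6 + 20/5 + 20/4 + 20/3 + 20/2 + 20/1 = 279175675/3879876 ≈ 71.955.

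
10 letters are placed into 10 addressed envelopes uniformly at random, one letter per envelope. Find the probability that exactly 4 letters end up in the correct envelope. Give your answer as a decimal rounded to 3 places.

Choose which 4 of the 10 are fixed: C(10,4) = 210 ways.
The remaining 6 must have no fixed point: D(6) = 265.
P = 210·265/3628800 = 53/3456 ≈ 0.015.

0.015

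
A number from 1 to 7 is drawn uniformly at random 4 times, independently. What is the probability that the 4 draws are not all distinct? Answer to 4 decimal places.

P(all 4 different) = 7/7 · 6/7 · ··· · 4/7 ≈ 0.3499.
P(at least two equal) = 1 − 0.3499 = 0.6501.

0.6501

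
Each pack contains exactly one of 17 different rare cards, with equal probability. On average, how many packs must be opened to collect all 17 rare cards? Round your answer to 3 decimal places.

58.472

After i distinct types are collected, each trial gives a new one with probability (17−i)/17, so the expected wait for the next new type is 17/(17−i).
E = 17/17 + 17/16 + 17/15 + 17/14 + 17/13 + 17/12 + 17/11 + 17/10 + 17/9 + 17/8 + 17/7 + 17/6 + 17/5 + 17/4 + 17/3 + 17/2 + 17/1 = 42142223/720720 ≈ 58.472.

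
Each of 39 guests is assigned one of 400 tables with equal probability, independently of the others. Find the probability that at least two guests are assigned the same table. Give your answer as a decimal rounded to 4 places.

It's easier to compute the probability that all 39 are distinct.
P(all distinct) = 400/400 · 399/400 · ··· · 362/400 ≈ 0.1473.
So the probability of at least one match is 1 − 0.1473 = 0.8527.

0.8527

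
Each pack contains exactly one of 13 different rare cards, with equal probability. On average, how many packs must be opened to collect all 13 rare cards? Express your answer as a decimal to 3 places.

After i distinct types are collected, each trial gives a new one with probability (13−i)/13, so the expected wait for the next new type is 13/(13−i).
E = 13/13 + 13/12 + 13/11 + 13/10 + 13/9 + 13/8 + 13/7 + 13/6 + 13/5 + 13/4 + 13/3 + 13/2 + 13/1 = 1145993/27720 ≈ 41.342.

41.342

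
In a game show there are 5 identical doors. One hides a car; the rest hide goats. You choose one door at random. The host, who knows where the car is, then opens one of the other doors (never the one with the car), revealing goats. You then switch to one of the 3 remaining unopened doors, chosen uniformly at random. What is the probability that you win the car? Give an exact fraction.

4/15

Your original door holds the car with probability 1/5, so the other 4 collectively hold it with probability 4/5.
The host can always find an empty door to open, so this doesn't change that 4/5; it is now spread over the 3 remaining unopened doors.
P(win by switching) = (4/5) · (1/3) = 4/15.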